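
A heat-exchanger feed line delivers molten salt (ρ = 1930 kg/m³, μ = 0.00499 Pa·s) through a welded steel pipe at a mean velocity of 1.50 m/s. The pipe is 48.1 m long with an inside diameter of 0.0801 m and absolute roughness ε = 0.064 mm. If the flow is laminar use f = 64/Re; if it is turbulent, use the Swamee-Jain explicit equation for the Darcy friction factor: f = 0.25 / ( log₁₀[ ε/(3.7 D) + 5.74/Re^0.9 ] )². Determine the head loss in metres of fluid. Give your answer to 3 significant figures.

Reynolds number Re = ρVD/μ = 1930 · 1.5 · 0.0801 / 0.00499 = 4.647e+04.
Re > 4000 → turbulent. Relative roughness ε/D = 6.4e-05/0.0801 = 0.000799. Swamee-Jain: f = 0.25/(log₁₀[0.000799/3.7 + 5.74/4.647e+04^0.9])² = 0.25/(log₁₀[0.000216 + 0.000362])² = 0.25/(-3.238)² = 0.02384.
Darcy-Weisbach: ΔP = f(L/D)(ρV²/2) = 0.02384·(48.1/0.0801)·(1930·1.5²/2) = 0.02384·600.5·2171 = 3.108e+04 Pa.
Head loss h_f = ΔP/(ρg) = 3.108e+04/(1930·9.81) = 1.64 m.

h_f ≈ 1.64 m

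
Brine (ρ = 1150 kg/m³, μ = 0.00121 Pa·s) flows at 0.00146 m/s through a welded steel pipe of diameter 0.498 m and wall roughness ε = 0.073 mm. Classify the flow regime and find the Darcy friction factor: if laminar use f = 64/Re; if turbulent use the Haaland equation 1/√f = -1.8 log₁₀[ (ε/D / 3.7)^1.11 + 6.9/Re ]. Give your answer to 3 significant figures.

Re = ρVD/μ = 1150·0.00146·0.498/0.00121 = 691.
Re < 2300 → laminar, so f = 64/Re = 0.09262 (roughness is irrelevant in laminar flow).

f ≈ 0.0926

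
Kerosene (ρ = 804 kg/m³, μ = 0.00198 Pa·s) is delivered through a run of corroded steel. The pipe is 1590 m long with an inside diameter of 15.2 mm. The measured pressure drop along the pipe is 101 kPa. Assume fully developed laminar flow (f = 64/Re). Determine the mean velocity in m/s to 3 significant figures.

For laminar flow, f = 64/Re with Re = ρVD/μ, so Darcy-Weisbach reduces to ΔP = 32μLV/D². Solving for V: V = ΔP·D²/(32μL) = 1.01e+05·(0.0152)²/(32·0.00198·1590) = 0.2316 m/s.
Check: Re = ρVD/μ = 804·0.2316·0.0152/0.00198 = 1430 < 2300, so the laminar assumption holds.

V ≈ 0.232 m/s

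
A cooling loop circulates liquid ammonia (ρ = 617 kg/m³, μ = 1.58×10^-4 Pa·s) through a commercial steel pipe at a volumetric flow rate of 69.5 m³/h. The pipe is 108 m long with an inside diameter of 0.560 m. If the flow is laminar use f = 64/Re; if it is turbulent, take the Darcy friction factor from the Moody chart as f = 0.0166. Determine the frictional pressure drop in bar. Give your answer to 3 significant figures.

Q = 69.5 m³/h = 69.5/3600 = 0.01931 m³/s.
Cross-sectional area A = πD²/4 = π(0.56)²/4 = 0.2463 m²; mean velocity V = Q/A = 0.01931/0.2463 = 0.07838 m/s.
Reynolds number Re = ρVD/μ = 617 · 0.07838 · 0.56 / 0.000158 = 1.714e+05.
Re > 4000 → turbulent; use the Moody-chart value f = 0.0166.
Darcy-Weisbach: ΔP = f(L/D)(ρV²/2) = 0.0166·(108/0.56)·(617·0.07838²/2) = 0.0166·192.9·1.895 = 6.068 Pa.
ΔP = 6.068 Pa = 6.07×10^-5 bar.

ΔP ≈ 6.07×10^-5 bar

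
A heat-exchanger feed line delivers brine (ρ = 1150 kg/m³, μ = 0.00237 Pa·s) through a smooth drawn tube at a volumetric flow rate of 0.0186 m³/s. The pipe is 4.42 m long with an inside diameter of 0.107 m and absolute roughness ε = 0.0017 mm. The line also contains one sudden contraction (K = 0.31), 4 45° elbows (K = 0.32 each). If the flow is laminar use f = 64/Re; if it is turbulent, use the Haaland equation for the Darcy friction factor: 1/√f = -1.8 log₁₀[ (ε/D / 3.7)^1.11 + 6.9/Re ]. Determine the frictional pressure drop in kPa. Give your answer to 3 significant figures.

Cross-sectional area A = πD²/4 = π(0.107)²/4 = 0.008992 m²; mean velocity V = Q/A = 0.0186/0.008992 = 2.068 m/s.
Reynolds number Re = ρVD/μ = 1150 · 2.068 · 0.107 / 0.00237 = 1.074e+05.
Re > 4000 → turbulent. Relative roughness ε/D = 1.7e-06/0.107 = 1.59e-05. Haaland: 1/√f = -1.8 log₁₀[(1.59e-05/3.7)^1.11 + 6.9/1.074e+05] = -1.8 log₁₀[1.1e-06 + 6.42e-05] = 7.533, so f = 0.01762.
Total minor-loss coefficient ΣK = 1·0.31 + 4·0.32 = 1.59.
ΔP = [f·L/D + ΣK]·(ρV²/2) = [0.01762·4.42/0.107 + 1.59]·(1150·2.068²/2) = [0.728 + 1.59]·2460 = 5703 Pa.
ΔP = 5703 Pa = 5.70 kPa.

ΔP ≈ 5.70 kPa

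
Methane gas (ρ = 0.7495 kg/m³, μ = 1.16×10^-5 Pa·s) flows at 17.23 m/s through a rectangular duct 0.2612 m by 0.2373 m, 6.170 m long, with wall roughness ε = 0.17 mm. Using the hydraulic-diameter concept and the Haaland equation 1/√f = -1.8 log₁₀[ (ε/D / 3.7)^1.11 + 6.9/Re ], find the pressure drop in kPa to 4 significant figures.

Hydraulic diameter D_h = 4A/P = 4·(0.2612·0.2373)/(2·(0.2612+0.2373)) = 0.2479/0.997 = 0.2487 m.
Re = ρVD_h/μ = 0.7495·17.23·0.2487/1.16e-05 = 2.768e+05.
ε/D_h = 0.00017/0.2487 = 0.000684; Haaland gives 1/√f = -1.8 log₁₀[7.18e-05+2.49e-05] = 7.226, so f = 0.01915.
ΔP = f(L/D_h)(ρV²/2) = 0.01915·6.17/0.2487·111.3 = 52.86 Pa.
ΔP = 0.05286 kPa.

ΔP ≈ 0.05286 kPa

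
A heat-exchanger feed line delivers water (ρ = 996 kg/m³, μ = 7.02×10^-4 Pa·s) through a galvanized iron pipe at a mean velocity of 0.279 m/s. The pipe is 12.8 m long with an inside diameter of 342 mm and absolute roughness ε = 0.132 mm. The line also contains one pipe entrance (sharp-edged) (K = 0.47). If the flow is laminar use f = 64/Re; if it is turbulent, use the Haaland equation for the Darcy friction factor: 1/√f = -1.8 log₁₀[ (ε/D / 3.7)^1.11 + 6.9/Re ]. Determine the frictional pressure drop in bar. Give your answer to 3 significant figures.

Reynolds number Re = ρVD/μ = 996 · 0.279 · 0.342 / 0.000702 = 1.354e+05.
Re > 4000 → turbulent. Relative roughness ε/D = 0.000132/0.342 = 0.000386. Haaland: 1/√f = -1.8 log₁₀[(0.000386/3.7)^1.11 + 6.9/1.354e+05] = -1.8 log₁₀[3.81e-05 + 5.1e-05] = 7.291, so f = 0.01881.
Total minor-loss coefficient ΣK = 1·0.47 = 0.47.
ΔP = [f·L/D + ΣK]·(ρV²/2) = [0.01881·12.8/0.342 + 0.47]·(996·0.279²/2) = [0.7041 + 0.47]·38.76 = 45.51 Pa.
ΔP = 45.51 Pa = 4.55×10^-4 bar.

ΔP ≈ 4.55×10^-4 bar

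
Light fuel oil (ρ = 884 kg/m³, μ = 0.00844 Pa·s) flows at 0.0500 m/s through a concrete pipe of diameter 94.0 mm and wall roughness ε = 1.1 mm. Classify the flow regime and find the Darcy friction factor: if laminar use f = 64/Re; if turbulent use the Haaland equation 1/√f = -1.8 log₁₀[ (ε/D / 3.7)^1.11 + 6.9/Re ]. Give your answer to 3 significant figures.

Re = ρVD/μ = 884·0.05·0.094/0.00844 = 492.3.
Re < 2300 → laminar, so f = 64/Re = 0.13 (roughness is irrelevant in laminar flow).

f ≈ 0.130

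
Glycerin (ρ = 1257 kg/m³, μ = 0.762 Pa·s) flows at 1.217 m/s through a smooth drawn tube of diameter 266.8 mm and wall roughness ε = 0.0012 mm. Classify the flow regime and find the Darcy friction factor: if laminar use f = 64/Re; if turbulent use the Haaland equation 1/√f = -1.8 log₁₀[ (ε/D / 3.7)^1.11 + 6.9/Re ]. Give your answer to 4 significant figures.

f ≈ 0.1195

Re = ρVD/μ = 1257·1.217·0.2668/0.762 = 535.6.
Re < 2300 → laminar, so f = 64/Re = 0.1195 (roughness is irrelevant in laminar flow).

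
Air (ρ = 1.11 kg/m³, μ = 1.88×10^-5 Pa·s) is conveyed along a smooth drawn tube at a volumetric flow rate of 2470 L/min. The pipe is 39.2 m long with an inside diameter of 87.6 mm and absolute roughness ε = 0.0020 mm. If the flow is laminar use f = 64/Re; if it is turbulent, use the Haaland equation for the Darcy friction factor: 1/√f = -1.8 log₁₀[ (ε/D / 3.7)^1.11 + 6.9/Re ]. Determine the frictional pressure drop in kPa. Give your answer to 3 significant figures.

Q = 2470 L/min = 2470/60000 = 0.04117 m³/s.
Cross-sectional area A = πD²/4 = π(0.0876)²/4 = 0.006027 m²; mean velocity V = Q/A = 0.04117/0.006027 = 6.83 m/s.
Reynolds number Re = ρVD/μ = 1.11 · 6.83 · 0.0876 / 1.88e-05 = 3.533e+04.
Re > 4000 → turbulent. Relative roughness ε/D = 2e-06/0.0876 = 2.28e-05. Haaland: 1/√f = -1.8 log₁₀[(2.28e-05/3.7)^1.11 + 6.9/3.533e+04] = -1.8 log₁₀[1.65e-06 + 0.000195] = 6.67, so f = 0.02248.
Darcy-Weisbach: ΔP = f(L/D)(ρV²/2) = 0.02248·(39.2/0.0876)·(1.11·6.83²/2) = 0.02248·447.5·25.89 = 260.4 Pa.
ΔP = 260.4 Pa = 0.260 kPa.

ΔP ≈ 0.260 kPa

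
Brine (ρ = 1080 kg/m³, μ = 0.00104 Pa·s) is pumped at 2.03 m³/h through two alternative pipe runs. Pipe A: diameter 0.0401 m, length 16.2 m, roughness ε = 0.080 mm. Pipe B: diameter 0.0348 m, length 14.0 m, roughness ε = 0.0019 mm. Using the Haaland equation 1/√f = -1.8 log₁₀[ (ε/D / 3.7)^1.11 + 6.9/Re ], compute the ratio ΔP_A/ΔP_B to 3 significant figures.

Pipe A: V = Q/A = 0.0005639/0.001263 = 0.4465 m/s; Re = 1.859e+04; ε/D = 0.002; Haaland → f = 0.02982; ΔP_A = f(L/D)(ρV²/2) = 1297 Pa.
Pipe B: V = Q/A = 0.0005639/0.0009511 = 0.5929 m/s; Re = 2.142e+04; ε/D = 5.46e-05; Haaland → f = 0.02539; ΔP_B = f(L/D)(ρV²/2) = 1939 Pa.
ΔP_A/ΔP_B = 1297/1939 = 0.669.

ΔP_A/ΔP_B ≈ 0.669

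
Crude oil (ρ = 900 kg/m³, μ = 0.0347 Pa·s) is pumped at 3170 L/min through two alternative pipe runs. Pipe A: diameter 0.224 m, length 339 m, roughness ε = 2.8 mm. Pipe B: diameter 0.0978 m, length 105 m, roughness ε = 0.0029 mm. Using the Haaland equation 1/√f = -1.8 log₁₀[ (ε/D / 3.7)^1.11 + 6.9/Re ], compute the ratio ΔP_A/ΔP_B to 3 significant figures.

Pipe A: V = Q/A = 0.05283/0.03941 = 1.341 m/s; Re = 7789; ε/D = 0.0125; Haaland → f = 0.04673; ΔP_A = f(L/D)(ρV²/2) = 5.721e+04 Pa.
Pipe B: V = Q/A = 0.05283/0.007512 = 7.033 m/s; Re = 1.784e+04; ε/D = 2.97e-05; Haaland → f = 0.02654; ΔP_B = f(L/D)(ρV²/2) = 6.343e+05 Pa.
ΔP_A/ΔP_B = 5.721e+04/6.343e+05 = 0.0902.

ΔP_A/ΔP_B ≈ 0.0902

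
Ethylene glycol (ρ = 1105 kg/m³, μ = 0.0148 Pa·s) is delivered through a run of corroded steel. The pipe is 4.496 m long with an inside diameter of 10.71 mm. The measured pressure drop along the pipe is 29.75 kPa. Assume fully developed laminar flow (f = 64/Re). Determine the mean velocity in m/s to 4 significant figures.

For laminar flow, f = 64/Re with Re = ρVD/μ, so Darcy-Weisbach reduces to ΔP = 32μLV/D². Solving for V: V = ΔP·D²/(32μL) = 2.975e+04·(0.01071)²/(32·0.0148·4.496) = 1.603 m/s.
Check: Re = ρVD/μ = 1105·1.603·0.01071/0.0148 = 1281 < 2300, so the laminar assumption holds.

V ≈ 1.603 m/s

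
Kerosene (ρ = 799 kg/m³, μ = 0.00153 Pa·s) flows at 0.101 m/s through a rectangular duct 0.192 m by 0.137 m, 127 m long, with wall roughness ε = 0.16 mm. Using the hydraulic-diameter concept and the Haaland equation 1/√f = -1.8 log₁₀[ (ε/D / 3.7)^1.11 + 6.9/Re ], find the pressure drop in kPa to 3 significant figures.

Hydraulic diameter D_h = 4A/P = 4·(0.192·0.137)/(2·(0.192+0.137)) = 0.1052/0.658 = 0.1599 m.
Re = ρVD_h/μ = 799·0.101·0.1599/0.00153 = 8434.
ε/D_h = 0.00016/0.1599 = 0.001; Haaland gives 1/√f = -1.8 log₁₀[0.00011+0.000818] = 5.459, so f = 0.03356.
ΔP = f(L/D_h)(ρV²/2) = 0.03356·127/0.1599·4.075 = 108.6 Pa.
ΔP = 0.109 kPa.

ΔP ≈ 0.109 kPa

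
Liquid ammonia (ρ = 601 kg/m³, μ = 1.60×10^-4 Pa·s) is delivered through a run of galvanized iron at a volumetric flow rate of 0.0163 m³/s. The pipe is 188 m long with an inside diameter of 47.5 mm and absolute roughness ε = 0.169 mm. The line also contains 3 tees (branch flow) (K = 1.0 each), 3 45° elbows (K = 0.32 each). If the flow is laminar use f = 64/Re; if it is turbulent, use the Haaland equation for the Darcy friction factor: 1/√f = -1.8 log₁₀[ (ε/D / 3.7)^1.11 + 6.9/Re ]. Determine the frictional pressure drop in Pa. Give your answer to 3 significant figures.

Cross-sectional area A = πD²/4 = π(0.0475)²/4 = 0.001772 m²; mean velocity V = Q/A = 0.0163/0.001772 = 9.198 m/s.
Reynolds number Re = ρVD/μ = 601 · 9.198 · 0.0475 / 0.00016 = 1.641e+06.
Re > 4000 → turbulent. Relative roughness ε/D = 0.000169/0.0475 = 0.00356. Haaland: 1/√f = -1.8 log₁₀[(0.00356/3.7)^1.11 + 6.9/1.641e+06] = -1.8 log₁₀[0.000448 + 4.2e-06] = 6.021, so f = 0.02759.
Total minor-loss coefficient ΣK = 3·1 + 3·0.32 = 3.96.
ΔP = [f·L/D + ΣK]·(ρV²/2) = [0.02759·188/0.0475 + 3.96]·(601·9.198²/2) = [109.2 + 3.96]·2.543e+04 = 2.877e+06 Pa.

ΔP ≈ 2.88×10^6 Pa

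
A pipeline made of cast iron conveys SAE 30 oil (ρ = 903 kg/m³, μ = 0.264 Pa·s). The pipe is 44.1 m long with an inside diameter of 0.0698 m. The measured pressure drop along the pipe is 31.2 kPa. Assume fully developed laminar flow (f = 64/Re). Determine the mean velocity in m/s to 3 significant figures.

For laminar flow, f = 64/Re with Re = ρVD/μ, so Darcy-Weisbach reduces to ΔP = 32μLV/D². Solving for V: V = ΔP·D²/(32μL) = 3.12e+04·(0.0698)²/(32·0.264·44.1) = 0.408 m/s.
Check: Re = ρVD/μ = 903·0.408·0.0698/0.264 = 97.41 < 2300, so the laminar assumption holds.

V ≈ 0.408 m/s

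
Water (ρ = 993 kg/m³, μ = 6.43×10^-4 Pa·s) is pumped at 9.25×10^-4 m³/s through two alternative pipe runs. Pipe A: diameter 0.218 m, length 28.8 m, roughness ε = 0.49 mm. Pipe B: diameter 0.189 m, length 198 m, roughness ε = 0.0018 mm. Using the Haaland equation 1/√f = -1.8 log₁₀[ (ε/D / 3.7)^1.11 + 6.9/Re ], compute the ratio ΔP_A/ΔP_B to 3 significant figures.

Pipe A: V = Q/A = 0.000925/0.03733 = 0.02478 m/s; Re = 8343; ε/D = 0.00225; Haaland → f = 0.03522; ΔP_A = f(L/D)(ρV²/2) = 1.419 Pa.
Pipe B: V = Q/A = 0.000925/0.02806 = 0.03297 m/s; Re = 9623; ε/D = 9.52e-06; Haaland → f = 0.03122; ΔP_B = f(L/D)(ρV²/2) = 17.65 Pa.
ΔP_A/ΔP_B = 1.419/17.65 = 0.0804.

ΔP_A/ΔP_B ≈ 0.0804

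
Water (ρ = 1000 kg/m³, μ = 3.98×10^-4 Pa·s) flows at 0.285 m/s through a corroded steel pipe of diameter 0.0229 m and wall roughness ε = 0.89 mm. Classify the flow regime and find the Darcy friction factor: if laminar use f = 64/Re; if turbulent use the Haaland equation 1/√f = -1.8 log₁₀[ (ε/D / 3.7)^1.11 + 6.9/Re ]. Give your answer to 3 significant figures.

f ≈ 0.0656

Re = ρVD/μ = 1000·0.285·0.0229/0.000398 = 1.64e+04.
Re > 4000 → turbulent. ε/D = 0.00089/0.0229 = 0.0389; Haaland: 1/√f = -1.8 log₁₀[0.00636 + 0.000421] = 3.903, so f = 0.06564.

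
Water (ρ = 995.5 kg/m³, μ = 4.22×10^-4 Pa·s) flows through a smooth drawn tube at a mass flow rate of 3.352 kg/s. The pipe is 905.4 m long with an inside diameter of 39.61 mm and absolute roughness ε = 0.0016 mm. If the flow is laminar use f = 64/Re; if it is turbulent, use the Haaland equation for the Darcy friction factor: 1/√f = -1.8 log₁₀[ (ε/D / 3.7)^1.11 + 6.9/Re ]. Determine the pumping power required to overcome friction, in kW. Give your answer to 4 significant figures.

A = πD²/4 = π(0.03961)²/4 = 0.001232 m²; mean velocity V = ṁ/(ρA) = 3.352/(995.5 · 0.001232) = 2.733 m/s.
Reynolds number Re = ρVD/μ = 995.5 · 2.733 · 0.03961 / 0.000422 = 2.553e+05.
Re > 4000 → turbulent. Relative roughness ε/D = 1.6e-06/0.03961 = 4.04e-05. Haaland: 1/√f = -1.8 log₁₀[(4.04e-05/3.7)^1.11 + 6.9/2.553e+05] = -1.8 log₁₀[3.11e-06 + 2.7e-05] = 8.138, so f = 0.0151.
Darcy-Weisbach: ΔP = f(L/D)(ρV²/2) = 0.0151·(905.4/0.03961)·(995.5·2.733²/2) = 0.0151·2.286e+04·3717 = 1.283e+06 Pa.
Q = ṁ/ρ = 3.352/995.5 = 0.003367 m³/s.
Pumping power P = QΔP = 0.003367·1.283e+06 = 4319.4 W = 4.319 kW.

P ≈ 4.319 kW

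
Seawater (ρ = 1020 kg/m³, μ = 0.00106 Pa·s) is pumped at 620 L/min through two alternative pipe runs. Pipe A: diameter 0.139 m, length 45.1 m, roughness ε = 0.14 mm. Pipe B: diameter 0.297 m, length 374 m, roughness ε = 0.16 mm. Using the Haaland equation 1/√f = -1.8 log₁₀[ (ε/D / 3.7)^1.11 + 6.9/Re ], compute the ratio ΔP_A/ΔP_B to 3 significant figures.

ΔP_A/ΔP_B ≈ 5.18

Pipe A: V = Q/A = 0.01033/0.01517 = 0.681 m/s; Re = 9.108e+04; ε/D = 0.00101; Haaland → f = 0.02218; ΔP_A = f(L/D)(ρV²/2) = 1702 Pa.
Pipe B: V = Q/A = 0.01033/0.06928 = 0.1492 m/s; Re = 4.263e+04; ε/D = 0.000539; Haaland → f = 0.023; ΔP_B = f(L/D)(ρV²/2) = 328.5 Pa.
ΔP_A/ΔP_B = 1702/328.5 = 5.18.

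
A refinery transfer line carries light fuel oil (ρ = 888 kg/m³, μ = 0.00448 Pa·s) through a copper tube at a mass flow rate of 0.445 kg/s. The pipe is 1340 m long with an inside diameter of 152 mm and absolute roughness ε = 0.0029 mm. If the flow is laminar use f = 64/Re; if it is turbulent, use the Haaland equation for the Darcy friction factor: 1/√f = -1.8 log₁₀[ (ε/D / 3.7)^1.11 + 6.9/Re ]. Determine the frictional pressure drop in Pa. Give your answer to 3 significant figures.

ΔP ≈ 230 Pa

A = πD²/4 = π(0.152)²/4 = 0.01815 m²; mean velocity V = ṁ/(ρA) = 0.445/(888 · 0.01815) = 0.02762 m/s.
Reynolds number Re = ρVD/μ = 888 · 0.02762 · 0.152 / 0.00448 = 832.
Re < 2300 → laminar flow, so f = 64/Re = 64/832 = 0.07692 (the turbulent correlation is not needed).
Darcy-Weisbach: ΔP = f(L/D)(ρV²/2) = 0.07692·(1340/0.152)·(888·0.02762²/2) = 0.07692·8816·0.3386 = 229.6 Pa.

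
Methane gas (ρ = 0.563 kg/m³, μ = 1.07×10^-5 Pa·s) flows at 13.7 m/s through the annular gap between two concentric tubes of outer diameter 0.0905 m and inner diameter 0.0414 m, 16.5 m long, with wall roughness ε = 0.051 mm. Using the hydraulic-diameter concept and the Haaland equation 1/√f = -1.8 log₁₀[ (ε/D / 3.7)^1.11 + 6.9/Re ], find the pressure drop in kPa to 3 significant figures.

ΔP ≈ 0.445 kPa

Hydraulic diameter D_h = 4A/P = D_o - D_i = 0.0905 - 0.0414 = 0.0491 m.
Re = ρVD_h/μ = 0.563·13.7·0.0491/1.07e-05 = 3.539e+04.
ε/D_h = 5.1e-05/0.0491 = 0.00104; Haaland gives 1/√f = -1.8 log₁₀[0.000114+0.000195] = 6.318, so f = 0.02505.
ΔP = f(L/D_h)(ρV²/2) = 0.02505·16.5/0.0491·52.83 = 444.8 Pa.
ΔP = 0.445 kPa.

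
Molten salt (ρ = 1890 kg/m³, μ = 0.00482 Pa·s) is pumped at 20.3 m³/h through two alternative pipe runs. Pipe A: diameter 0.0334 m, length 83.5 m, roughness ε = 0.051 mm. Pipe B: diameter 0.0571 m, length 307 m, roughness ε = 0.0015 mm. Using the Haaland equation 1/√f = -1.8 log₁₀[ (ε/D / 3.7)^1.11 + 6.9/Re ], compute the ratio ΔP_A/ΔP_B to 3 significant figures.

Pipe A: V = Q/A = 0.005639/0.0008762 = 6.436 m/s; Re = 8.429e+04; ε/D = 0.00153; Haaland → f = 0.02395; ΔP_A = f(L/D)(ρV²/2) = 2.343e+06 Pa.
Pipe B: V = Q/A = 0.005639/0.002561 = 2.202 m/s; Re = 4.93e+04; ε/D = 2.63e-05; Haaland → f = 0.02084; ΔP_B = f(L/D)(ρV²/2) = 5.135e+05 Pa.
ΔP_A/ΔP_B = 2.343e+06/5.135e+05 = 4.56.

ΔP_A/ΔP_B ≈ 4.56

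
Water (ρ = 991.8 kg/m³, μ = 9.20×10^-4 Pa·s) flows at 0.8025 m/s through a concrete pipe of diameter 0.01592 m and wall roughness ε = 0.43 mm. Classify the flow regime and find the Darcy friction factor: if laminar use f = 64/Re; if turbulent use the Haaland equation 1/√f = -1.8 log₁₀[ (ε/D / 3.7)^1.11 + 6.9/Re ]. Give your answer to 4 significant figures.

Re = ρVD/μ = 991.8·0.8025·0.01592/0.00092 = 1.377e+04.
Re > 4000 → turbulent. ε/D = 0.00043/0.01592 = 0.027; Haaland: 1/√f = -1.8 log₁₀[0.00425 + 0.000501] = 4.182, so f = 0.05718.

f ≈ 0.05718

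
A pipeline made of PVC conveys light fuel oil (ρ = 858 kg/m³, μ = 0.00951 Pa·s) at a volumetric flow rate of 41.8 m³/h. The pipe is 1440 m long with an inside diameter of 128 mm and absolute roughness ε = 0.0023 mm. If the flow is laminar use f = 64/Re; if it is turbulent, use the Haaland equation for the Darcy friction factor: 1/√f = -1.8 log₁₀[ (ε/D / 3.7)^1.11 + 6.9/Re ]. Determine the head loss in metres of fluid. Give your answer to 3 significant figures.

h_f ≈ 14.3 m

Q = 41.8 m³/h = 41.8/3600 = 0.01161 m³/s.
Cross-sectional area A = πD²/4 = π(0.128)²/4 = 0.01287 m²; mean velocity V = Q/A = 0.01161/0.01287 = 0.9023 m/s.
Reynolds number Re = ρVD/μ = 858 · 0.9023 · 0.128 / 0.00951 = 1.042e+04.
Re > 4000 → turbulent. Relative roughness ε/D = 2.3e-06/0.128 = 1.8e-05. Haaland: 1/√f = -1.8 log₁₀[(1.8e-05/3.7)^1.11 + 6.9/1.042e+04] = -1.8 log₁₀[1.26e-06 + 0.000662] = 5.721, so f = 0.03056.
Darcy-Weisbach: ΔP = f(L/D)(ρV²/2) = 0.03056·(1440/0.128)·(858·0.9023²/2) = 0.03056·1.125e+04·349.3 = 1.201e+05 Pa.
Head loss h_f = ΔP/(ρg) = 1.201e+05/(858·9.81) = 14.3 m.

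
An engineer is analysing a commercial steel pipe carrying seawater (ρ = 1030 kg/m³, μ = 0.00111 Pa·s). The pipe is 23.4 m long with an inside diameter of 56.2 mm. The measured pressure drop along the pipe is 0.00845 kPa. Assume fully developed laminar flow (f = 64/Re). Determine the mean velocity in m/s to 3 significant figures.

For laminar flow, f = 64/Re with Re = ρVD/μ, so Darcy-Weisbach reduces to ΔP = 32μLV/D². Solving for V: V = ΔP·D²/(32μL) = 8.45·(0.0562)²/(32·0.00111·23.4) = 0.03211 m/s.
Check: Re = ρVD/μ = 1030·0.03211·0.0562/0.00111 = 1675 < 2300, so the laminar assumption holds.

V ≈ 0.0321 m/s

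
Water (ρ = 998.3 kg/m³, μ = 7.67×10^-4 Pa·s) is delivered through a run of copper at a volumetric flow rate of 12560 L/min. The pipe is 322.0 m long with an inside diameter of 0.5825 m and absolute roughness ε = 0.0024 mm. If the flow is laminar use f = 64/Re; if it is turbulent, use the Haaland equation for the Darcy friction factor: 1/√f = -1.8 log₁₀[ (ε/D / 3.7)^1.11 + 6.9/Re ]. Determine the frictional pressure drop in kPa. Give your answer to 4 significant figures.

ΔP ≈ 2.165 kPa

Q = 12560 L/min = 12560/60000 = 0.2093 m³/s.
Cross-sectional area A = πD²/4 = π(0.5825)²/4 = 0.2665 m²; mean velocity V = Q/A = 0.2093/0.2665 = 0.7855 m/s.
Reynolds number Re = ρVD/μ = 998.3 · 0.7855 · 0.5825 / 0.000767 = 5.956e+05.
Re > 4000 → turbulent. Relative roughness ε/D = 2.4e-06/0.5825 = 4.12e-06. Haaland: 1/√f = -1.8 log₁₀[(4.12e-06/3.7)^1.11 + 6.9/5.956e+05] = -1.8 log₁₀[2.47e-07 + 1.16e-05] = 8.868, so f = 0.01271.
Darcy-Weisbach: ΔP = f(L/D)(ρV²/2) = 0.01271·(322/0.5825)·(998.3·0.7855²/2) = 0.01271·552.8·308 = 2165 Pa.
ΔP = 2165 Pa = 2.165 kPa.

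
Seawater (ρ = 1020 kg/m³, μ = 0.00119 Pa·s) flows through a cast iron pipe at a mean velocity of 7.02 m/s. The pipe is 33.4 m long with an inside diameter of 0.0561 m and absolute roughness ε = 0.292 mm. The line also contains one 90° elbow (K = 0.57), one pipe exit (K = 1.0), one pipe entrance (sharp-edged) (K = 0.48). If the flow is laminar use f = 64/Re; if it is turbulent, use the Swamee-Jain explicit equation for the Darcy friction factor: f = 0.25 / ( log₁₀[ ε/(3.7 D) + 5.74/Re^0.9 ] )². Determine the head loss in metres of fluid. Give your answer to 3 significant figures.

h_f ≈ 51.7 m

Reynolds number Re = ρVD/μ = 1020 · 7.02 · 0.0561 / 0.00119 = 3.376e+05.
Re > 4000 → turbulent. Relative roughness ε/D = 0.000292/0.0561 = 0.0052. Swamee-Jain: f = 0.25/(log₁₀[0.0052/3.7 + 5.74/3.376e+05^0.9])² = 0.25/(log₁₀[0.00141 + 6.07e-05])² = 0.25/(-2.833)² = 0.03114.
Total minor-loss coefficient ΣK = 1·0.57 + 1·1 + 1·0.48 = 2.05.
ΔP = [f·L/D + ΣK]·(ρV²/2) = [0.03114·33.4/0.0561 + 2.05]·(1020·7.02²/2) = [18.54 + 2.05]·2.513e+04 = 5.175e+05 Pa.
Head loss h_f = ΔP/(ρg) = 5.175e+05/(1020·9.81) = 51.7 m.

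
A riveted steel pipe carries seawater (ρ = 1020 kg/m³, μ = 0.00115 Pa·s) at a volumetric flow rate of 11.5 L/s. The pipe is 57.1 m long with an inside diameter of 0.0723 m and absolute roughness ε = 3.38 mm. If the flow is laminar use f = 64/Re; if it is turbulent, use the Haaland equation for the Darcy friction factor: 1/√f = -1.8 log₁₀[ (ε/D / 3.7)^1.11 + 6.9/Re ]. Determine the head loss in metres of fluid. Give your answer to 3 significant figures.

h_f ≈ 22.0 m

Q = 11.5 L/s = 11.5/1000 = 0.0115 m³/s.
Cross-sectional area A = πD²/4 = π(0.0723)²/4 = 0.004106 m²; mean velocity V = Q/A = 0.0115/0.004106 = 2.801 m/s.
Reynolds number Re = ρVD/μ = 1020 · 2.801 · 0.0723 / 0.00115 = 1.796e+05.
Re > 4000 → turbulent. Relative roughness ε/D = 0.00338/0.0723 = 0.0467. Haaland: 1/√f = -1.8 log₁₀[(0.0467/3.7)^1.11 + 6.9/1.796e+05] = -1.8 log₁₀[0.00781 + 3.84e-05] = 3.789, so f = 0.06965.
Darcy-Weisbach: ΔP = f(L/D)(ρV²/2) = 0.06965·(57.1/0.0723)·(1020·2.801²/2) = 0.06965·789.8·4002 = 2.201e+05 Pa.
Head loss h_f = ΔP/(ρg) = 2.201e+05/(1020·9.81) = 22.0 m.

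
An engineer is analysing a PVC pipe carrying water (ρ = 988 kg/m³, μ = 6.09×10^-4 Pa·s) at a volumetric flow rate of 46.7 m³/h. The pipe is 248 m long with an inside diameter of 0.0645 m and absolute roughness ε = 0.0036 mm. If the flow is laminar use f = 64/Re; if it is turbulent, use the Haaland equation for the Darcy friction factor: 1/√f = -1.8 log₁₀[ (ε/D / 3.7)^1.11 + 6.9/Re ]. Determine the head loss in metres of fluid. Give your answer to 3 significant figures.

Q = 46.7 m³/h = 46.7/3600 = 0.01297 m³/s.
Cross-sectional area A = πD²/4 = π(0.0645)²/4 = 0.003267 m²; mean velocity V = Q/A = 0.01297/0.003267 = 3.97 m/s.
Reynolds number Re = ρVD/μ = 988 · 3.97 · 0.0645 / 0.000609 = 4.154e+05.
Re > 4000 → turbulent. Relative roughness ε/D = 3.6e-06/0.0645 = 5.58e-05. Haaland: 1/√f = -1.8 log₁₀[(5.58e-05/3.7)^1.11 + 6.9/4.154e+05] = -1.8 log₁₀[4.45e-06 + 1.66e-05] = 8.418, so f = 0.01411.
Darcy-Weisbach: ΔP = f(L/D)(ρV²/2) = 0.01411·(248/0.0645)·(988·3.97²/2) = 0.01411·3845·7786 = 4.225e+05 Pa.
Head loss h_f = ΔP/(ρg) = 4.225e+05/(988·9.81) = 43.6 m.

h_f ≈ 43.6 m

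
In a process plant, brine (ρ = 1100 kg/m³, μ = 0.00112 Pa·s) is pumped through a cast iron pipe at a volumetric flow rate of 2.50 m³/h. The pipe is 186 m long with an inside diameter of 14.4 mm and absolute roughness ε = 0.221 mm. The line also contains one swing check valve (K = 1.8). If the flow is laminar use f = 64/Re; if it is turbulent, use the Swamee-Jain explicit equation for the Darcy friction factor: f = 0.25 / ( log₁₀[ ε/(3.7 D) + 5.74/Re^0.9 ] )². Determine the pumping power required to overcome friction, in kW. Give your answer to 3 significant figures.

P ≈ 4.06 kW

Q = 2.50 m³/h = 2.50/3600 = 0.0006944 m³/s.
Cross-sectional area A = πD²/4 = π(0.0144)²/4 = 0.0001629 m²; mean velocity V = Q/A = 0.0006944/0.0001629 = 4.264 m/s.
Reynolds number Re = ρVD/μ = 1100 · 4.264 · 0.0144 / 0.00112 = 6.031e+04.
Re > 4000 → turbulent. Relative roughness ε/D = 0.000221/0.0144 = 0.0153. Swamee-Jain: f = 0.25/(log₁₀[0.0153/3.7 + 5.74/6.031e+04^0.9])² = 0.25/(log₁₀[0.00415 + 0.000286])² = 0.25/(-2.353)² = 0.04515.
Total minor-loss coefficient ΣK = 1·1.8 = 1.8.
ΔP = [f·L/D + ΣK]·(ρV²/2) = [0.04515·186/0.0144 + 1.8]·(1100·4.264²/2) = [583.1 + 1.8]·1e+04 = 5.85e+06 Pa.
Pumping power P = QΔP = 0.0006944·5.85e+06 = 4062 W = 4.06 kW.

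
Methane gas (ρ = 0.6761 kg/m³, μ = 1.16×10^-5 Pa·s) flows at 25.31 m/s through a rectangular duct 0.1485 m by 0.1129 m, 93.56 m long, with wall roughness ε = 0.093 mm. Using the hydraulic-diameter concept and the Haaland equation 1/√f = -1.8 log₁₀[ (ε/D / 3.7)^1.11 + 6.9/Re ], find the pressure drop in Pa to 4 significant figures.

ΔP ≈ 3130 Pa

Hydraulic diameter D_h = 4A/P = 4·(0.1485·0.1129)/(2·(0.1485+0.1129)) = 0.06706/0.5228 = 0.1283 m.
Re = ρVD_h/μ = 0.6761·25.31·0.1283/1.16e-05 = 1.892e+05.
ε/D_h = 9.3e-05/0.1283 = 0.000725; Haaland gives 1/√f = -1.8 log₁₀[7.66e-05+3.65e-05] = 7.104, so f = 0.01982.
ΔP = f(L/D_h)(ρV²/2) = 0.01982·93.56/0.1283·216.6 = 3130 Pa.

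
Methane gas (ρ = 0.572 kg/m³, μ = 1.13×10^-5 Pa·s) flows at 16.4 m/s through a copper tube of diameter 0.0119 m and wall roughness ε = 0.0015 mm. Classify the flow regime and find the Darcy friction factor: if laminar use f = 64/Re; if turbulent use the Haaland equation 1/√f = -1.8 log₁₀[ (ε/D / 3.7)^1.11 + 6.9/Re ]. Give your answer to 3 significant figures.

f ≈ 0.0311

Re = ρVD/μ = 0.572·16.4·0.0119/1.13e-05 = 9879.
Re > 4000 → turbulent. ε/D = 1.5e-06/0.0119 = 0.000126; Haaland: 1/√f = -1.8 log₁₀[1.1e-05 + 0.000698] = 5.668, so f = 0.03112.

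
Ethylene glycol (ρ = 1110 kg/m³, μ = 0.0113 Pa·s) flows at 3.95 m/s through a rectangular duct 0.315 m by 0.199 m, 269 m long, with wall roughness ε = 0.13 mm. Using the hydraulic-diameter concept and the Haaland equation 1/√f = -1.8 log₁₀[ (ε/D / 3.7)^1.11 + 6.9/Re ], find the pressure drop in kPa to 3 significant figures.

ΔP ≈ 194 kPa

Hydraulic diameter D_h = 4A/P = 4·(0.315·0.199)/(2·(0.315+0.199)) = 0.2507/1.028 = 0.2439 m.
Re = ρVD_h/μ = 1110·3.95·0.2439/0.0113 = 9.464e+04.
ε/D_h = 0.00013/0.2439 = 0.000533; Haaland gives 1/√f = -1.8 log₁₀[5.44e-05+7.29e-05] = 7.011, so f = 0.02034.
ΔP = f(L/D_h)(ρV²/2) = 0.02034·269/0.2439·8659 = 1.943e+05 Pa.
ΔP = 194 kPa.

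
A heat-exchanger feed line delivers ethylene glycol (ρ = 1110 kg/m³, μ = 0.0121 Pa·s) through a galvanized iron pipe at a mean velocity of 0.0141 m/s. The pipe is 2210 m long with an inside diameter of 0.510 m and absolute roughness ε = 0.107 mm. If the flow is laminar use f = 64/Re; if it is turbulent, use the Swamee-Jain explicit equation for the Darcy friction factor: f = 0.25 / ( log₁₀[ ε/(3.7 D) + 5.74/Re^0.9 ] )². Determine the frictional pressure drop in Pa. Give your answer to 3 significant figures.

ΔP ≈ 46.4 Pa

Reynolds number Re = ρVD/μ = 1110 · 0.0141 · 0.51 / 0.0121 = 659.7.
Re < 2300 → laminar flow, so f = 64/Re = 64/659.7 = 0.09702 (the turbulent correlation is not needed).
Darcy-Weisbach: ΔP = f(L/D)(ρV²/2) = 0.09702·(2210/0.51)·(1110·0.0141²/2) = 0.09702·4333·0.1103 = 46.39 Pa.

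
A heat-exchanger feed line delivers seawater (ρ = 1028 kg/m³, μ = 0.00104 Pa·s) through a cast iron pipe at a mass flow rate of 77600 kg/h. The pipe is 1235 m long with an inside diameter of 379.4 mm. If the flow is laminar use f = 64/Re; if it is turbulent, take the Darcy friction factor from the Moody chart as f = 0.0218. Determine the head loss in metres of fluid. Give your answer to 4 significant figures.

h_f ≈ 0.1244 m

ṁ = 77600 kg/h = 77600/3600 = 21.56 kg/s.
A = πD²/4 = π(0.3794)²/4 = 0.1131 m²; mean velocity V = ṁ/(ρA) = 21.56/(1028 · 0.1131) = 0.1855 m/s.
Reynolds number Re = ρVD/μ = 1028 · 0.1855 · 0.3794 / 0.00104 = 6.956e+04.
Re > 4000 → turbulent; use the Moody-chart value f = 0.0218.
Darcy-Weisbach: ΔP = f(L/D)(ρV²/2) = 0.0218·(1235/0.3794)·(1028·0.1855²/2) = 0.0218·3255·17.68 = 1255 Pa.
Head loss h_f = ΔP/(ρg) = 1255/(1028·9.81) = 0.1244 m.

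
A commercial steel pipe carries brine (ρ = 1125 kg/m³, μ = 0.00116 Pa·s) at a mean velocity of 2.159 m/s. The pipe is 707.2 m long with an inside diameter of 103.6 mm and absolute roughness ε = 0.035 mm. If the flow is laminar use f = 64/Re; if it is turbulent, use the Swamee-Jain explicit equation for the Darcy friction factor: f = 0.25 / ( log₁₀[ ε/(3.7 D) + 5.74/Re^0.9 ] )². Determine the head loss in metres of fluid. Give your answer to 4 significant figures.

Reynolds number Re = ρVD/μ = 1125 · 2.159 · 0.1036 / 0.00116 = 2.169e+05.
Re > 4000 → turbulent. Relative roughness ε/D = 3.5e-05/0.1036 = 0.000338. Swamee-Jain: f = 0.25/(log₁₀[0.000338/3.7 + 5.74/2.169e+05^0.9])² = 0.25/(log₁₀[9.13e-05 + 9.04e-05])² = 0.25/(-3.741)² = 0.01787.
Darcy-Weisbach: ΔP = f(L/D)(ρV²/2) = 0.01787·(707.2/0.1036)·(1125·2.159²/2) = 0.01787·6826·2622 = 3.198e+05 Pa.
Head loss h_f = ΔP/(ρg) = 3.198e+05/(1125·9.81) = 28.98 m.

h_f ≈ 28.98 m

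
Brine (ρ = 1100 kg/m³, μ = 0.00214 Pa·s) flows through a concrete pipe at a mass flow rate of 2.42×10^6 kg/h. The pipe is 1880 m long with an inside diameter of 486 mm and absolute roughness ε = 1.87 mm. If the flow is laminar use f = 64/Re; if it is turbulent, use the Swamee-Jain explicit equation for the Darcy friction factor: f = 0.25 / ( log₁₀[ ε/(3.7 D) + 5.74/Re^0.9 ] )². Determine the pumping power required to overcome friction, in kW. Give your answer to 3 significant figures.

ṁ = 2.42×10^6 kg/h = 2.42×10^6/3600 = 672.2 kg/s.
A = πD²/4 = π(0.486)²/4 = 0.1855 m²; mean velocity V = ṁ/(ρA) = 672.2/(1100 · 0.1855) = 3.294 m/s.
Reynolds number Re = ρVD/μ = 1100 · 3.294 · 0.486 / 0.00214 = 8.229e+05.
Re > 4000 → turbulent. Relative roughness ε/D = 0.00187/0.486 = 0.00385. Swamee-Jain: f = 0.25/(log₁₀[0.00385/3.7 + 5.74/8.229e+05^0.9])² = 0.25/(log₁₀[0.00104 + 2.72e-05])² = 0.25/(-2.972)² = 0.02831.
Darcy-Weisbach: ΔP = f(L/D)(ρV²/2) = 0.02831·(1880/0.486)·(1100·3.294²/2) = 0.02831·3868·5969 = 6.536e+05 Pa.
Q = ṁ/ρ = 672.2/1100 = 0.6111 m³/s.
Pumping power P = QΔP = 0.6111·6.536e+05 = 399400 W = 399 kW.

P ≈ 399 kW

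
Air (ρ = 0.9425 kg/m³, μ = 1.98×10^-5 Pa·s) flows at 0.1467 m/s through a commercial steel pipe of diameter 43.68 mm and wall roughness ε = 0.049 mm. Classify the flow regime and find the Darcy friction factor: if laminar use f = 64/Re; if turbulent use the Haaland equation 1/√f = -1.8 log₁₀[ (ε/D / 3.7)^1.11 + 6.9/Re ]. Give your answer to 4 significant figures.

Re = ρVD/μ = 0.9425·0.1467·0.04368/1.98e-05 = 305.
Re < 2300 → laminar, so f = 64/Re = 0.2098 (roughness is irrelevant in laminar flow).

f ≈ 0.2098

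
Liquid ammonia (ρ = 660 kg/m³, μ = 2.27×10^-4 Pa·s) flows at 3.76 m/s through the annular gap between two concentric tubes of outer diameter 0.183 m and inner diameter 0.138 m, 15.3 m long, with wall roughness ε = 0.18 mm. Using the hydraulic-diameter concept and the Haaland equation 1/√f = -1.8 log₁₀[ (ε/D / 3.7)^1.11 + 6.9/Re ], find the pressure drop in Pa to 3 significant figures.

Hydraulic diameter D_h = 4A/P = D_o - D_i = 0.183 - 0.138 = 0.045 m.
Re = ρVD_h/μ = 660·3.76·0.045/0.000227 = 4.919e+05.
ε/D_h = 0.00018/0.045 = 0.004; Haaland gives 1/√f = -1.8 log₁₀[0.00051+1.4e-05] = 5.905, so f = 0.02868.
ΔP = f(L/D_h)(ρV²/2) = 0.02868·15.3/0.045·4665 = 4.549e+04 Pa.

ΔP ≈ 45500 Pa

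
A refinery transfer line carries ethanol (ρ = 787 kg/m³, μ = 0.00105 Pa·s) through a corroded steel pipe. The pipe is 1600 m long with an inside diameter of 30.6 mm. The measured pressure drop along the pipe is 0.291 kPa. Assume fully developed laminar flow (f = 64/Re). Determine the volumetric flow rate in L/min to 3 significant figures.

Q ≈ 0.224 L/min

For laminar flow, f = 64/Re with Re = ρVD/μ, so Darcy-Weisbach reduces to ΔP = 32μLV/D². Solving for V: V = ΔP·D²/(32μL) = 291·(0.0306)²/(32·0.00105·1600) = 0.005068 m/s.
Check: Re = ρVD/μ = 787·0.005068·0.0306/0.00105 = 116.2 < 2300, so the laminar assumption holds.
Q = V·A = 0.005068·(π/4·0.0306²) = 3.727e-06 m³/s = 0.224 L/min.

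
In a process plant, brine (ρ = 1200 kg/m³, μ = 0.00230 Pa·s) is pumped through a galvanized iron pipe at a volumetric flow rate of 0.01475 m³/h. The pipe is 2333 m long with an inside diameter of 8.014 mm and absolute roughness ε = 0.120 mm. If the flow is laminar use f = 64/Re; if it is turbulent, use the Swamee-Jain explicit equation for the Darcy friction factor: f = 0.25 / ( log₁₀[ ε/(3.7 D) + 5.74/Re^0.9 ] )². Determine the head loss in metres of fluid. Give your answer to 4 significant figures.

Q = 0.01475 m³/h = 0.01475/3600 = 4.097e-06 m³/s.
Cross-sectional area A = πD²/4 = π(0.008014)²/4 = 5.044e-05 m²; mean velocity V = Q/A = 4.097e-06/5.044e-05 = 0.08123 m/s.
Reynolds number Re = ρVD/μ = 1200 · 0.08123 · 0.008014 / 0.0023 = 339.6.
Re < 2300 → laminar flow, so f = 64/Re = 64/339.6 = 0.1884 (the turbulent correlation is not needed).
Darcy-Weisbach: ΔP = f(L/D)(ρV²/2) = 0.1884·(2333/0.008014)·(1200·0.08123²/2) = 0.1884·2.911e+05·3.959 = 2.172e+05 Pa.
Head loss h_f = ΔP/(ρg) = 2.172e+05/(1200·9.81) = 18.45 m.

h_f ≈ 18.45 m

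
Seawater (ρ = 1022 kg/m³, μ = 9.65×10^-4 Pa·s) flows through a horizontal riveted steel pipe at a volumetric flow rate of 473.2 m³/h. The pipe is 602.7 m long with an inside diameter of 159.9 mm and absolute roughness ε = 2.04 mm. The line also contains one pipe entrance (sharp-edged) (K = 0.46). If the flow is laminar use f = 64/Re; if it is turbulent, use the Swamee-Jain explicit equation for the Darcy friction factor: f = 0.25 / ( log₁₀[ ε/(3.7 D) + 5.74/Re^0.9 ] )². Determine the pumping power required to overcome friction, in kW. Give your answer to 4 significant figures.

P ≈ 449.5 kW

Q = 473.2 m³/h = 473.2/3600 = 0.1314 m³/s.
Cross-sectional area A = πD²/4 = π(0.1599)²/4 = 0.02008 m²; mean velocity V = Q/A = 0.1314/0.02008 = 6.546 m/s.
Reynolds number Re = ρVD/μ = 1022 · 6.546 · 0.1599 / 0.000965 = 1.108e+06.
Re > 4000 → turbulent. Relative roughness ε/D = 0.00204/0.1599 = 0.0128. Swamee-Jain: f = 0.25/(log₁₀[0.0128/3.7 + 5.74/1.108e+06^0.9])² = 0.25/(log₁₀[0.00345 + 2.08e-05])² = 0.25/(-2.46)² = 0.04132.
Total minor-loss coefficient ΣK = 1·0.46 = 0.46.
ΔP = [f·L/D + ΣK]·(ρV²/2) = [0.04132·602.7/0.1599 + 0.46]·(1022·6.546²/2) = [155.7 + 0.46]·2.189e+04 = 3.42e+06 Pa.
Pumping power P = QΔP = 0.1314·3.42e+06 = 449520 W = 449.5 kW.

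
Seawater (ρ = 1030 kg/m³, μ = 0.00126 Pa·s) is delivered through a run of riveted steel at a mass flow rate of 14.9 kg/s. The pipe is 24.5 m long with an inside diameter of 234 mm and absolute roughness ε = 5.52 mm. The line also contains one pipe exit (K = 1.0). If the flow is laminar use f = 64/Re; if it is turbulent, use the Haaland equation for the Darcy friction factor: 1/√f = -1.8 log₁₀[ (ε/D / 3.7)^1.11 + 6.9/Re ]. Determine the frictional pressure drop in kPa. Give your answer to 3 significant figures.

ΔP ≈ 0.379 kPa

A = πD²/4 = π(0.234)²/4 = 0.04301 m²; mean velocity V = ṁ/(ρA) = 14.9/(1030 · 0.04301) = 0.3364 m/s.
Reynolds number Re = ρVD/μ = 1030 · 0.3364 · 0.234 / 0.00126 = 6.434e+04.
Re > 4000 → turbulent. Relative roughness ε/D = 0.00552/0.234 = 0.0236. Haaland: 1/√f = -1.8 log₁₀[(0.0236/3.7)^1.11 + 6.9/6.434e+04] = -1.8 log₁₀[0.00366 + 0.000107] = 4.364, so f = 0.05251.
Total minor-loss coefficient ΣK = 1·1 = 1.
ΔP = [f·L/D + ΣK]·(ρV²/2) = [0.05251·24.5/0.234 + 1]·(1030·0.3364²/2) = [5.498 + 1]·58.27 = 378.6 Pa.
ΔP = 378.6 Pa = 0.379 kPa.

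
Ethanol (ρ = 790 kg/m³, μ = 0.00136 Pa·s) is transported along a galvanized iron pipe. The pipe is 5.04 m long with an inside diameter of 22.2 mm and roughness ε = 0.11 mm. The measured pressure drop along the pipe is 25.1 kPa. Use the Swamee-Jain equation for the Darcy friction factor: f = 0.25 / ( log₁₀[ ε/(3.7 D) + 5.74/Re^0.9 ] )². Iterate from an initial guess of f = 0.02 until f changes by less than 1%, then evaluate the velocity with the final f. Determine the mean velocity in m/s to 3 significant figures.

Rearranging Darcy-Weisbach: V = √(2·ΔP·D/(f·L·ρ)). With ε/D = 0.00011/0.0222 = 0.00495, iterate starting from f = 0.02:
  f = 0.02 → V = √(2·2.51e+04·0.0222/(0.02·5.04·790)) = 3.741 m/s; Re = ρVD/μ = 4.824e+04; f → 0.03253
  f = 0.03253 → V = 2.933 m/s; Re = 3.783e+04; f → 0.03304
  f = 0.03304 → V = 2.911 m/s; Re = 3.754e+04; f → 0.03305
Converged (Δf/f < 1%). With the final f = 0.03305: V = √(2·2.51e+04·0.0222/(0.03305·5.04·790)) = 2.91 m/s.

V ≈ 2.91 m/s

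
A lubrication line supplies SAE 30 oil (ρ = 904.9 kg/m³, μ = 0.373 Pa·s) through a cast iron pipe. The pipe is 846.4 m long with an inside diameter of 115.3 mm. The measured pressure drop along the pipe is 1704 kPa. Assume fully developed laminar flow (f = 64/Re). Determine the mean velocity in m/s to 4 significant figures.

For laminar flow, f = 64/Re with Re = ρVD/μ, so Darcy-Weisbach reduces to ΔP = 32μLV/D². Solving for V: V = ΔP·D²/(32μL) = 1.704e+06·(0.1153)²/(32·0.373·846.4) = 2.242 m/s.
Check: Re = ρVD/μ = 904.9·2.242·0.1153/0.373 = 627.2 < 2300, so the laminar assumption holds.

V ≈ 2.242 m/s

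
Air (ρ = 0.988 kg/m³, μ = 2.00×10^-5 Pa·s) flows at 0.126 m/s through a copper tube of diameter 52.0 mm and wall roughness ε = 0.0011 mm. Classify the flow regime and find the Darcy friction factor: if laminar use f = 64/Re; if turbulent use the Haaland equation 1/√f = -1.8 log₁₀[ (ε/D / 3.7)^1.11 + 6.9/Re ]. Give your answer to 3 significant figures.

f ≈ 0.198

Re = ρVD/μ = 0.988·0.126·0.052/2e-05 = 323.7.
Re < 2300 → laminar, so f = 64/Re = 0.1977 (roughness is irrelevant in laminar flow).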